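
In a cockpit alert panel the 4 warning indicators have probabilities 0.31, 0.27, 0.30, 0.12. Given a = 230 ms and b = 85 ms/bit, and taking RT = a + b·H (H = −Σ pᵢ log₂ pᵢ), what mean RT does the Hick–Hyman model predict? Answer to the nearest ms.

393 ms

Entropy contributions −pᵢ log₂ pᵢ: 0.5238, 0.5100, 0.5211, 0.3671; sum H = 1.9220 bits.
RT = a + bH = 230 + 85·1.9220 = 393.37 ms.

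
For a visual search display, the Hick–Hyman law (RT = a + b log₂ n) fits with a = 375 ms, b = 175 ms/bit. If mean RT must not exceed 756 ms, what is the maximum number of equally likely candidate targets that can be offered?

4

175·log₂ n ≤ 756 − 375 = 381, giving log₂ n ≤ 2.1771 and n ≤ 4.523. The largest whole number is 4.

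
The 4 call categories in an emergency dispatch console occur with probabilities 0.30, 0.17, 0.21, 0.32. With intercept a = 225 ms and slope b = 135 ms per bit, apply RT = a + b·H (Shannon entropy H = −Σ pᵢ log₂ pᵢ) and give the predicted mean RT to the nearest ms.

H = 0.30·log₂(1/0.30) + 0.17·log₂(1/0.17) + 0.21·log₂(1/0.21) + 0.32·log₂(1/0.32) = 1.9545 bits.
RT = 225 + 135 × 1.9545 = 488.86 ms.

489 ms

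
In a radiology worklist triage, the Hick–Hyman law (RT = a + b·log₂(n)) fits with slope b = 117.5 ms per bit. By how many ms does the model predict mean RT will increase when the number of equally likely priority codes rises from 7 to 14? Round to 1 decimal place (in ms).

Only the slope matters, since a is common to both: ΔRT = b·log₂(n₂/n₁).
log₂(14) − log₂(7) = log₂(14/7) = log₂(2) = 1.
ΔRT = 117.5 × 1.0000 = 117.500 ms.

117.5 ms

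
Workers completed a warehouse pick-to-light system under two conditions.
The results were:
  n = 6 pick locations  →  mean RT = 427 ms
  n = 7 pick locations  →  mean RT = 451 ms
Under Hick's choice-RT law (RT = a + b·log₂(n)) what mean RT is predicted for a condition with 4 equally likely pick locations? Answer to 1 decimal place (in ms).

363.9 ms

RT is linear in log₂ n, so two points fix the line:
  b = (451 − 427) / (log₂ 7 − log₂ 6) = 24 / (2.8074 − 2.5850) = 107.917 ms/bit
  a = 427 − 107.917 × 2.5850 = 148.038 ms
Then RT(4) = 148.038 + 107.917 × log₂ 4 = 148.038 + 107.917 × 2 ≈ 363.872 ms.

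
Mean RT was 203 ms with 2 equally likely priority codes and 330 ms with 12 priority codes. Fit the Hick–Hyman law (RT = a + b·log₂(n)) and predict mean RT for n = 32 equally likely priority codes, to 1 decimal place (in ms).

399.5 ms

With log₂ n on the abscissa the relation is linear; from the two conditions:
  b = (330 − 203) / (log₂ 12 − log₂ 2) = 127 / (3.5850 − 1) = 49.130 ms/bit
  a = 203 − 49.130 × 1 = 153.870 ms
Then RT(32) = 153.870 + 49.130 × log₂ 32 = 153.870 + 49.130 × 5 ≈ 399.521 ms.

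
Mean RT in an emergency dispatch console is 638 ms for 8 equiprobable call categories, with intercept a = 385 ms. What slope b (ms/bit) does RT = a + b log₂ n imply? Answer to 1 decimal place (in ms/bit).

log₂(8) = 3 bits.
b = (RT − a)/log₂ n = (638 − 385) / 3 = 84.333 ms/bit.

84.3 ms/bit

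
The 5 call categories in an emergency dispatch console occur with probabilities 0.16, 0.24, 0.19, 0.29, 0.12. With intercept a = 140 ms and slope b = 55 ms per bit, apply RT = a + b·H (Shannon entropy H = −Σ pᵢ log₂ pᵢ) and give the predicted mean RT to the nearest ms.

Entropy contributions −pᵢ log₂ pᵢ: 0.4230, 0.4941, 0.4552, 0.5179, 0.3671; sum H = 2.2573 bits.
RT = a + bH = 140 + 55·2.2573 = 264.15 ms.

264 ms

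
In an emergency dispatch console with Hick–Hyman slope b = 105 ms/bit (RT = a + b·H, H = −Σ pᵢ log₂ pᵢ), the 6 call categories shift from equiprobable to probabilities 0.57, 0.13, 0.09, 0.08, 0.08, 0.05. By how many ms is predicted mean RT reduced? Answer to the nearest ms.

66 ms

The RT saving is b·ΔH. Equiprobable H₀ = log₂(6) = 2.5850 bits; with the given probabilities H = 1.9567 bits.
b·(H₀ − H) = 105 × (2.5850 − 1.9567) = 65.97 ms.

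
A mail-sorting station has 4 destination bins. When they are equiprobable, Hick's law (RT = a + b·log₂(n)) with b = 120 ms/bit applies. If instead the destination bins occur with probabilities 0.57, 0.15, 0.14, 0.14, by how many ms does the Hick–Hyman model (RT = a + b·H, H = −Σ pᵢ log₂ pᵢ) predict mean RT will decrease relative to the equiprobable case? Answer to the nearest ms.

40 ms

The RT saving is b·ΔH. Equiprobable H₀ = log₂(4) = 2.0000 bits; with the given probabilities H = 1.6670 bits.
b·(H₀ − H) = 120 × (2.0000 − 1.6670) = 39.96 ms.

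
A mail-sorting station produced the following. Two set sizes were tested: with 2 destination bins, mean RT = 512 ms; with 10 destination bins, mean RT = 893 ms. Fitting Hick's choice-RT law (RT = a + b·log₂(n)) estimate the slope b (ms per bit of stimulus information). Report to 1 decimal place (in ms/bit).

Slope: b = (893 − 512) / (log₂ 10 − log₂ 2) = 381/2.3219 = 164.088 ms/bit.

164.1 ms/bit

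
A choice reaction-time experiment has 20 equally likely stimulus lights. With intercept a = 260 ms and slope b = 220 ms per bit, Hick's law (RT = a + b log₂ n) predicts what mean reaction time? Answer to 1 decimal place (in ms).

1210.8 ms

log₂(20) = 4.3219 bits, so RT = 260 + 220 × 4.3219 ≈ 1210.824 ms.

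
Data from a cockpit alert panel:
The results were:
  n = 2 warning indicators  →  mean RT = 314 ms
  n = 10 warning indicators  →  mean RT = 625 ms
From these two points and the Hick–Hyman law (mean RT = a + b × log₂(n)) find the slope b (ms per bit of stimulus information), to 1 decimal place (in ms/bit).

The slope on a log₂ axis is (625 − 314) / (3.3219 − 1) = 133.940 ms/bit.

133.9 ms/bit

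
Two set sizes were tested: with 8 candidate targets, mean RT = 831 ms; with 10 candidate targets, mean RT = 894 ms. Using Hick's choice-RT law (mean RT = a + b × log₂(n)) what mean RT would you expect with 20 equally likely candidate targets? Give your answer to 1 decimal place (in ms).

1089.7 ms

Solve the two-equation system in a and b:
  b = (894 − 831) / (log₂ 10 − log₂ 8) = 63 / (3.3219 − 3) = 195.696 ms/bit
  a = 831 − 195.696 × 3 = 243.912 ms
Then RT(20) = 243.912 + 195.696 × log₂ 20 = 243.912 + 195.696 × 4.3219 ≈ 1089.696 ms.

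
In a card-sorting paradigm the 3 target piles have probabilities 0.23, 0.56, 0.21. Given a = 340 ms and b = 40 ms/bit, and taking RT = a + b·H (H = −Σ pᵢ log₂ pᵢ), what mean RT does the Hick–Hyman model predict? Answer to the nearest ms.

397 ms

H = 0.23·log₂(1/0.23) + 0.56·log₂(1/0.56) + 0.21·log₂(1/0.21) = 1.4289 bits.
RT = 340 + 40 × 1.4289 = 397.16 ms.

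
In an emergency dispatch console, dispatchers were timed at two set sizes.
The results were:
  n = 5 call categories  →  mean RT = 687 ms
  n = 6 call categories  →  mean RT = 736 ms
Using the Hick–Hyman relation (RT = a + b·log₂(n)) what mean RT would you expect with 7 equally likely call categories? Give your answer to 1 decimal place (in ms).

777.4 ms

Solve the two-equation system in a and b:
  b = (736 − 687) / (log₂ 6 − log₂ 5) = 49 / (2.5850 − 2.3219) = 186.287 ms/bit
  a = 687 − 186.287 × 2.3219 = 254.454 ms
Then RT(7) = 254.454 + 186.287 × log₂ 7 = 254.454 + 186.287 × 2.8074 ≈ 777.429 ms.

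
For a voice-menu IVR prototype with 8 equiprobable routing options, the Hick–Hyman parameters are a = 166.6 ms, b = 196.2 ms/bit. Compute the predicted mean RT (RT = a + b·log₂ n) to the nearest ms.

755 ms

log₂(8) = 3 bits, so RT = 166.6 + 196.2 × 3 ≈ 755.200 ms.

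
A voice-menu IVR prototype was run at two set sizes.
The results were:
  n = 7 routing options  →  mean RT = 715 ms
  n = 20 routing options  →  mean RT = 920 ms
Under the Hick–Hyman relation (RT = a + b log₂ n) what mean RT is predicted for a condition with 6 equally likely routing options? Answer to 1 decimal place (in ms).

Fit slope and intercept:
  b = (920 − 715) / (log₂ 20 − log₂ 7) = 205 / (4.3219 − 2.8074) = 135.352 ms/bit
  a = 715 − 135.352 × 2.8074 = 335.020 ms
Then RT(6) = 335.020 + 135.352 × log₂ 6 = 335.020 + 135.352 × 2.5850 ≈ 684.899 ms.

684.9 ms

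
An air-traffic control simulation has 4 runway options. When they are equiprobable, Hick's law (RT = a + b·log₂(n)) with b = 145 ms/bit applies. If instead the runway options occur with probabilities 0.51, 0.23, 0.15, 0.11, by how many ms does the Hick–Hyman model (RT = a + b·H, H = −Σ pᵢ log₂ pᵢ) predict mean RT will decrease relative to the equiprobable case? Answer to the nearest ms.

37 ms

Equiprobable entropy H₀ = log₂ 4 = 2.0000 bits.
Skewed entropy H = −Σ pᵢ log₂ pᵢ = 1.7439 bits.
ΔRT = b·(H₀ − H) = 145 × 0.2561 = 37.13 ms.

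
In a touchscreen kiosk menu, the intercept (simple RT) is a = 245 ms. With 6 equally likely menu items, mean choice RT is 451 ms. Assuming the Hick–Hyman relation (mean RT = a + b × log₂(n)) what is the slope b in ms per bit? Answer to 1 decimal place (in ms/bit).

log₂(6) = 2.5850 bits.
b = (RT − a)/log₂ n = (451 − 245) / 2.5850 = 79.692 ms/bit.

79.7 ms/bit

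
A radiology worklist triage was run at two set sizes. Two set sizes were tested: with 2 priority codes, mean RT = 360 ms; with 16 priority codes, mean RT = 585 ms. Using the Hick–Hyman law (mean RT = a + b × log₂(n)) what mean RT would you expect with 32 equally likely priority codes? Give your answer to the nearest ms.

660 ms

Fit slope and intercept:
  b = (585 − 360) / (log₂ 16 − log₂ 2) = 225 / (4 − 1) = 75 ms/bit
  a = 360 − 75 × 1 = 285 ms
Then RT(32) = 285 + 75 × log₂ 32 = 285 + 75 × 5 ≈ 660.000 ms.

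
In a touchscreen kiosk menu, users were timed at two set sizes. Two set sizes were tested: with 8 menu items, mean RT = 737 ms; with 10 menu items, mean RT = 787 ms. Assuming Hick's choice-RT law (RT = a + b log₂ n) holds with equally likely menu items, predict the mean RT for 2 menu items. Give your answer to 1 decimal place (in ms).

426.4 ms

Solve the two-equation system in a and b:
  b = (787 − 737) / (log₂ 10 − log₂ 8) = 50 / (3.3219 − 3) = 155.314 ms/bit
  a = 737 − 155.314 × 3 = 271.057 ms
Then RT(2) = 271.057 + 155.314 × log₂ 2 = 271.057 + 155.314 × 1 ≈ 426.372 ms.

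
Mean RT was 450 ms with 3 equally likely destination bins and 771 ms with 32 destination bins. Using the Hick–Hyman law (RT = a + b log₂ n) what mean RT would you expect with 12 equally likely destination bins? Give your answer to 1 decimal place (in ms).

RT is linear in log₂ n, so two points fix the line:
  b = (771 − 450) / (log₂ 32 − log₂ 3) = 321 / (5 − 1.5850) = 93.996 ms/bit
  a = 450 − 93.996 × 1.5850 = 301.020 ms
Then RT(12) = 301.020 + 93.996 × log₂ 12 = 301.020 + 93.996 × 3.5850 ≈ 637.992 ms.

638.0 ms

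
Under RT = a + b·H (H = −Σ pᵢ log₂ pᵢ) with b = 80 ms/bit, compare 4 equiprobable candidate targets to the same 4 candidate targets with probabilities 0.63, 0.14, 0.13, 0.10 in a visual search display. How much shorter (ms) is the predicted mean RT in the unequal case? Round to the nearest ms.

37 ms

Equiprobable entropy H₀ = log₂ 4 = 2.0000 bits.
Skewed entropy H = −Σ pᵢ log₂ pᵢ = 1.5319 bits.
ΔRT = b·(H₀ − H) = 80 × 0.4681 = 37.45 ms.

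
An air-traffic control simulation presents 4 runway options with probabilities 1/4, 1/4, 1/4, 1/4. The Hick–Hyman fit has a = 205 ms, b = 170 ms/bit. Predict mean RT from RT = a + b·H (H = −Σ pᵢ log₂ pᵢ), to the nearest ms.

Each term −pᵢ log₂ pᵢ: 0.25·2 + 0.25·2 + 0.25·2 + 0.25·2; summed, H = 2.000 bits.
Mean RT = a + bH = 205 + 170·2.000 = 545.00 ms.

545 ms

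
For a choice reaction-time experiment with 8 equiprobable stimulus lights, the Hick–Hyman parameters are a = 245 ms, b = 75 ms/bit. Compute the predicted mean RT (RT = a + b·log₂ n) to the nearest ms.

log₂(8) = 3 bits, so RT = 245 + 75 × 3 ≈ 470.000 ms.

470 ms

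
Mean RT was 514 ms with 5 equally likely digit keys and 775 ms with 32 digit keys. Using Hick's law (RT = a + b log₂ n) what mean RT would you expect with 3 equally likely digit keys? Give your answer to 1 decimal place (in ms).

442.2 ms

Solve the two-equation system in a and b:
  b = (775 − 514) / (log₂ 32 − log₂ 5) = 261 / (5 − 2.3219) = 97.458 ms/bit
  a = 514 − 97.458 × 2.3219 = 287.709 ms
Then RT(3) = 287.709 + 97.458 × log₂ 3 = 287.709 + 97.458 × 1.5850 ≈ 442.177 ms.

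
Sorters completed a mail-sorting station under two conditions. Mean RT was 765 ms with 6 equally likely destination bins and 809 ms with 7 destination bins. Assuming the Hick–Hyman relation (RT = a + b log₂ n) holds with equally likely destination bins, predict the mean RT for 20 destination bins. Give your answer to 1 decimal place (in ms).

1108.7 ms

Solve the two-equation system in a and b:
  b = (809 − 765) / (log₂ 7 − log₂ 6) = 44 / (2.8074 − 2.5850) = 197.848 ms/bit
  a = 765 − 197.848 × 2.5850 = 253.569 ms
Then RT(20) = 253.569 + 197.848 × log₂ 20 = 253.569 + 197.848 × 4.3219 ≈ 1108.656 ms.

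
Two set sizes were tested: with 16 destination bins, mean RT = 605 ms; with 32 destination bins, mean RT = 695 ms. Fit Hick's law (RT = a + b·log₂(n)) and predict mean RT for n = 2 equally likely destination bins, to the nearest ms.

335 ms

With log₂ n on the abscissa the relation is linear; from the two conditions:
  b = (695 − 605) / (log₂ 32 − log₂ 16) = 90 / (5 − 4) = 90 ms/bit
  a = 605 − 90 × 4 = 245 ms
Then RT(2) = 245 + 90 × log₂ 2 = 245 + 90 × 1 ≈ 335.000 ms.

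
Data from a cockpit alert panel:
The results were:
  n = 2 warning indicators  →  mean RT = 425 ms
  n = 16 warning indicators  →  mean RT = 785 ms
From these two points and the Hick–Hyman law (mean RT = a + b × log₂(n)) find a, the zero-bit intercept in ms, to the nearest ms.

The slope on a log₂ axis is (785 − 425) / (4 − 1) = 120 ms/bit.
a = RT₁ − b·log₂ n₁ = 425 − 120 × 1 = 305.000 ms.

305 ms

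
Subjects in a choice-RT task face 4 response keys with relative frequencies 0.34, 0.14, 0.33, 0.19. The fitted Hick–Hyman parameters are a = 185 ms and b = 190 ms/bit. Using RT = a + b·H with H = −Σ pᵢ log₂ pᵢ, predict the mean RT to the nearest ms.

H = 0.34·log₂(1/0.34) + 0.14·log₂(1/0.14) + 0.33·log₂(1/0.33) + 0.19·log₂(1/0.19) = 1.9093 bits.
RT = 185 + 190 × 1.9093 = 547.77 ms.

548 ms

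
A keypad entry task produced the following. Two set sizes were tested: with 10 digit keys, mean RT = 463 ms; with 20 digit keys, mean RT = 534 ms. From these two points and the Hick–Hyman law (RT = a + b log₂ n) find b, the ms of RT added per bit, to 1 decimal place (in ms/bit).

71.0 ms/bit

b = (RT₂ − RT₁)/(log₂ n₂ − log₂ n₁) = (534 − 463)/(4.3219 − 3.3219) = 71.000 ms/bit.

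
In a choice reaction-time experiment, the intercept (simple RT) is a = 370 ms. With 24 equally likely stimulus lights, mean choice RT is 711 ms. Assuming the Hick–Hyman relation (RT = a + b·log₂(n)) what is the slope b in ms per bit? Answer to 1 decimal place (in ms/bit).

log₂(24) = 4.5850 bits.
b = (RT − a)/log₂ n = (711 − 370) / 4.5850 = 74.374 ms/bit.

74.4 ms/bit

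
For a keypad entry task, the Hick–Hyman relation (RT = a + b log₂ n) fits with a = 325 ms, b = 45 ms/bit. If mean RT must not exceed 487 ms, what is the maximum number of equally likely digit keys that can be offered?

Set 325 + 45·log₂ n ≤ 487 → log₂ n ≤ (487 − 325)/45 = 3.6000.
So n ≤ 2^3.6000 = 12.126; the largest integer n is 12.

12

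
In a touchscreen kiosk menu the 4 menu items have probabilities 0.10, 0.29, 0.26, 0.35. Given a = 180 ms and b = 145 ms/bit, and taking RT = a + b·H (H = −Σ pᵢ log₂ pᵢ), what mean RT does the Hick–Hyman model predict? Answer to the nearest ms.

H = 0.10·log₂(1/0.10) + 0.29·log₂(1/0.29) + 0.26·log₂(1/0.26) + 0.35·log₂(1/0.35) = 1.8855 bits.
RT = 180 + 145 × 1.8855 = 453.40 ms.

453 ms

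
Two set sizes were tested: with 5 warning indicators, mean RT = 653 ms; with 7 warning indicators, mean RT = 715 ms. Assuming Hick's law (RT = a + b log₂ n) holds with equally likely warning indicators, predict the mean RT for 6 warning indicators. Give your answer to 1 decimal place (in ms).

686.6 ms

Fit slope and intercept:
  b = (715 − 653) / (log₂ 7 − log₂ 5) = 62 / (2.8074 − 2.3219) = 127.723 ms/bit
  a = 653 − 127.723 × 2.3219 = 356.437 ms
Then RT(6) = 356.437 + 127.723 × log₂ 6 = 356.437 + 127.723 × 2.5850 ≈ 686.595 ms.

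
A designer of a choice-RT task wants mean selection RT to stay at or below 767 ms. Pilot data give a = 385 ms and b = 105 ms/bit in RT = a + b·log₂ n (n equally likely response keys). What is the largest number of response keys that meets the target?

12

105·log₂ n ≤ 767 − 385 = 382, giving log₂ n ≤ 3.6381 and n ≤ 12.450. The largest whole number is 12.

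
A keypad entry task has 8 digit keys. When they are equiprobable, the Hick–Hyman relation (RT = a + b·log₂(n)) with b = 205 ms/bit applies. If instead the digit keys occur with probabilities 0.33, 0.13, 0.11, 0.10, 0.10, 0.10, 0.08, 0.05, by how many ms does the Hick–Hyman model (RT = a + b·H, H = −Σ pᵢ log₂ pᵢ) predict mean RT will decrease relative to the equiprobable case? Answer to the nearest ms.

48 ms

Equiprobable entropy H₀ = log₂ 8 = 3.0000 bits.
Skewed entropy H = −Σ pᵢ log₂ pᵢ = 2.7649 bits.
ΔRT = b·(H₀ − H) = 205 × 0.2351 = 48.19 ms.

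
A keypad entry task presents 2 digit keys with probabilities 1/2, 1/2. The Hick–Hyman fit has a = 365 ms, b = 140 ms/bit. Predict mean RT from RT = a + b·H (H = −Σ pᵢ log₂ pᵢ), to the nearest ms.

505 ms

H = −Σ pᵢ log₂ pᵢ = 0.5·1 + 0.5·1 = 1.000 bits.
RT = 365 + 140 × 1.000 = 505.00 ms.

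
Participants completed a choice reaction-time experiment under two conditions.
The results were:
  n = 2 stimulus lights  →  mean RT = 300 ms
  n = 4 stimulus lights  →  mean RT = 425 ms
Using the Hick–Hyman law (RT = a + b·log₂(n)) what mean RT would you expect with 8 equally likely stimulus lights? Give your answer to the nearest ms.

550 ms

Fit slope and intercept:
  b = (425 − 300) / (log₂ 4 − log₂ 2) = 125 / (2 − 1) = 125 ms/bit
  a = 300 − 125 × 1 = 175 ms
Then RT(8) = 175 + 125 × log₂ 8 = 175 + 125 × 3 ≈ 550.000 ms.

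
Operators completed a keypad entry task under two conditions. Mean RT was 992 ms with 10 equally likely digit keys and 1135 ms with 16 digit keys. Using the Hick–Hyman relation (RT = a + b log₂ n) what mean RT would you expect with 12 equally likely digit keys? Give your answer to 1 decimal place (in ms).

With log₂ n on the abscissa the relation is linear; from the two conditions:
  b = (1135 − 992) / (log₂ 16 − log₂ 10) = 143 / (4 − 3.3219) = 210.892 ms/bit
  a = 992 − 210.892 × 3.3219 = 291.432 ms
Then RT(12) = 291.432 + 210.892 × log₂ 12 = 291.432 + 210.892 × 3.5850 ≈ 1047.472 ms.

1047.5 ms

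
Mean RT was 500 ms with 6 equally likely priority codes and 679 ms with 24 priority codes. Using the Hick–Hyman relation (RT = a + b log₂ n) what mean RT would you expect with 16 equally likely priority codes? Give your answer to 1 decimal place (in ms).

RT is linear in log₂ n, so two points fix the line:
  b = (679 − 500) / (log₂ 24 − log₂ 6) = 179 / (4.5850 − 2.5850) = 89.500 ms/bit
  a = 500 − 89.500 × 2.5850 = 268.646 ms
Then RT(16) = 268.646 + 89.500 × log₂ 16 = 268.646 + 89.500 × 4 ≈ 626.646 ms.

626.6 ms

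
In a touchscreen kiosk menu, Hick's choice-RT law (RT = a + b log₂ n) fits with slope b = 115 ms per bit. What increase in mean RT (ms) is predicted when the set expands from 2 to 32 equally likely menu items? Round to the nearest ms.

460 ms

Only the slope matters, since a is common to both: ΔRT = b·log₂(n₂/n₁).
log₂(32) − log₂(2) = log₂(32/2) = log₂(16) = 4.
ΔRT = 115 × 4.0000 = 460.000 ms.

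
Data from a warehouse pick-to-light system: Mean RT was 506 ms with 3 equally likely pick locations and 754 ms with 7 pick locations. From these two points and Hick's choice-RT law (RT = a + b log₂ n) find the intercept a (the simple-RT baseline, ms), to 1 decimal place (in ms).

b = (RT₂ − RT₁)/(log₂ n₂ − log₂ n₁) = (754 − 506)/(2.8074 − 1.5850) = 202.881 ms/bit.
Intercept: a = 506 − 202.881·log₂(3) = 184.441 ms.

184.4 ms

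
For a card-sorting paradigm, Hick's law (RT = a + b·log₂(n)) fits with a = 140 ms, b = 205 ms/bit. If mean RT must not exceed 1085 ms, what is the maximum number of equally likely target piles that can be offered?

Information budget: (1085 − 140)/205 = 4.6098 bits, so n ≤ 2^4.6098 = 24.416 → at most 24.

24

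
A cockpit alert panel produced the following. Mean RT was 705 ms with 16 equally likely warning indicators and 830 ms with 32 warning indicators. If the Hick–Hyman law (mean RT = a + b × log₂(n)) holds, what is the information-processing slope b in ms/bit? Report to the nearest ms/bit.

The slope on a log₂ axis is (830 − 705) / (5 − 4) = 125 ms/bit.

125 ms/bit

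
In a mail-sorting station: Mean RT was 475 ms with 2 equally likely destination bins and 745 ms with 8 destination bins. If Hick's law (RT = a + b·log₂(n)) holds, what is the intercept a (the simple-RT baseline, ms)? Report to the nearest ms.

The slope on a log₂ axis is (745 − 475) / (3 − 1) = 135 ms/bit.
Intercept: a = 475 − 135·log₂(2) = 340.000 ms.

340 ms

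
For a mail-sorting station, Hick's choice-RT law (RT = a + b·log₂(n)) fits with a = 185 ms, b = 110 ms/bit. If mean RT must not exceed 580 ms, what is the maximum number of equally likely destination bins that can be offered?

Information budget: (580 − 185)/110 = 3.5909 bits, so n ≤ 2^3.5909 = 12.050 → at most 12.

12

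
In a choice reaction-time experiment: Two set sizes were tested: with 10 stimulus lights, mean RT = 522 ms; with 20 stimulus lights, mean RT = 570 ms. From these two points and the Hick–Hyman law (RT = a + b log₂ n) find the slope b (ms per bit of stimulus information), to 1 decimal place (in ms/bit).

The slope on a log₂ axis is (570 − 522) / (4.3219 − 3.3219) = 48.000 ms/bit.

48.0 ms/bit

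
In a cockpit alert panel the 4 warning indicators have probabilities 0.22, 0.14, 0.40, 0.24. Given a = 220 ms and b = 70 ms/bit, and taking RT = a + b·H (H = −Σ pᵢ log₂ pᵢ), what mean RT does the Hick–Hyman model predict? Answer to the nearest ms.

H = 0.22·log₂(1/0.22) + 0.14·log₂(1/0.14) + 0.40·log₂(1/0.40) + 0.24·log₂(1/0.24) = 1.9006 bits.
RT = 220 + 70 × 1.9006 = 353.04 ms.

353 ms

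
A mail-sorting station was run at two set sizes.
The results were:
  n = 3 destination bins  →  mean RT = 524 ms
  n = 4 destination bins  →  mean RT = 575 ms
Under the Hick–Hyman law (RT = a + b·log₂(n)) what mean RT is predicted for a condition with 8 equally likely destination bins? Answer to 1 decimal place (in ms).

697.9 ms

Solve the two-equation system in a and b:
  b = (575 − 524) / (log₂ 4 − log₂ 3) = 51 / (2 − 1.5850) = 122.880 ms/bit
  a = 524 − 122.880 × 1.5850 = 329.239 ms
Then RT(8) = 329.239 + 122.880 × log₂ 8 = 329.239 + 122.880 × 3 ≈ 697.880 ms.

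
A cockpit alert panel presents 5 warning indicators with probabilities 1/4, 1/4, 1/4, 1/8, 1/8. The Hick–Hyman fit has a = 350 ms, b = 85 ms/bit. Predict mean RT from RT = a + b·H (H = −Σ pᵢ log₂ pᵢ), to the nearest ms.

541 ms

Each term −pᵢ log₂ pᵢ: 0.25·2 + 0.25·2 + 0.25·2 + 0.125·3 + 0.125·3; summed, H = 2.250 bits.
Mean RT = a + bH = 350 + 85·2.250 = 541.25 ms.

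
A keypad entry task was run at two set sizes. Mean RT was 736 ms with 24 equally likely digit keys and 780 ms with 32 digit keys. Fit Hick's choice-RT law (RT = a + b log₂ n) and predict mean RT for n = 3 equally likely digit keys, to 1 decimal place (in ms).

418.0 ms

With log₂ n on the abscissa the relation is linear; from the two conditions:
  b = (780 − 736) / (log₂ 32 − log₂ 24) = 44 / (5 − 4.5850) = 106.015 ms/bit
  a = 736 − 106.015 × 4.5850 = 249.927 ms
Then RT(3) = 249.927 + 106.015 × log₂ 3 = 249.927 + 106.015 × 1.5850 ≈ 417.956 ms.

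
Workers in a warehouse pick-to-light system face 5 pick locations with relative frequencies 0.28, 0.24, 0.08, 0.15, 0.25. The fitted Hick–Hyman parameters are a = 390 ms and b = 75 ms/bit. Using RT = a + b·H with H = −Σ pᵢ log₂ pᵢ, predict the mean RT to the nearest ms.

H = 0.28·log₂(1/0.28) + 0.24·log₂(1/0.24) + 0.08·log₂(1/0.08) + 0.15·log₂(1/0.15) + 0.25·log₂(1/0.25) = 2.2104 bits.
RT = 390 + 75 × 2.2104 = 555.78 ms.

556 ms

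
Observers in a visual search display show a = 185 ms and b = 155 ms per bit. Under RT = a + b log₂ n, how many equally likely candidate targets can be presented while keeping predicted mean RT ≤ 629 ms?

Set 185 + 155·log₂ n ≤ 629 → log₂ n ≤ (629 − 185)/155 = 2.8645.
So n ≤ 2^2.8645 = 7.283; the largest integer n is 7.

7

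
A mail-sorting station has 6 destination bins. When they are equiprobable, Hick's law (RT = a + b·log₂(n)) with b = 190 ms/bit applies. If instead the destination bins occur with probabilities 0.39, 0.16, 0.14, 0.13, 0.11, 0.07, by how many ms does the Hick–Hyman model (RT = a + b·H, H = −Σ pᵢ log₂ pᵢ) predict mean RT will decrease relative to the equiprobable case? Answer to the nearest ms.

The RT saving is b·ΔH. Equiprobable H₀ = log₂(6) = 2.5850 bits; with the given probabilities H = 2.3514 bits.
b·(H₀ − H) = 190 × (2.5850 − 2.3514) = 44.37 ms.

44 ms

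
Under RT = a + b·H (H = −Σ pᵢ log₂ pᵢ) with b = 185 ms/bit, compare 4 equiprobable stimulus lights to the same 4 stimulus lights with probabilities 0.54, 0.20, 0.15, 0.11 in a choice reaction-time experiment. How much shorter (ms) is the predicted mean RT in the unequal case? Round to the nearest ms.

55 ms

The RT saving is b·ΔH. Equiprobable H₀ = log₂(4) = 2.0000 bits; with the given probabilities H = 1.7053 bits.
b·(H₀ − H) = 185 × (2.0000 − 1.7053) = 54.53 ms.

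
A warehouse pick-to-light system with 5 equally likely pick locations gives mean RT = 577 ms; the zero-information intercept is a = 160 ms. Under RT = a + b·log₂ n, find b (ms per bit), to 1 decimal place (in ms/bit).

5 alternatives carry log₂ 5 = 2.3219 bits; the choice cost is 577 − 160 = 417 ms, so b = 417/2.3219 = 179.592 ms/bit.

179.6 ms/bit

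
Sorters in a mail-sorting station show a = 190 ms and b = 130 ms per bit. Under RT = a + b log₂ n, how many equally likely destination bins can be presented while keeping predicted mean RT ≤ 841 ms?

130·log₂ n ≤ 841 − 190 = 651, giving log₂ n ≤ 5.0077 and n ≤ 32.171. The largest whole number is 32.

32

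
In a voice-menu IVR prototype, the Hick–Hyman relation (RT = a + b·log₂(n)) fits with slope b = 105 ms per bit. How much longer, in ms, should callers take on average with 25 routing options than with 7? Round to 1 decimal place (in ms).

The intercept a cancels: ΔRT = b·(log₂ n₂ − log₂ n₁) = b·log₂(n₂/n₁).
log₂(25) − log₂(7) = 4.6439 − 2.8074 = 1.8365.
ΔRT = 105 × 1.8365 = 192.833 ms.

192.8 ms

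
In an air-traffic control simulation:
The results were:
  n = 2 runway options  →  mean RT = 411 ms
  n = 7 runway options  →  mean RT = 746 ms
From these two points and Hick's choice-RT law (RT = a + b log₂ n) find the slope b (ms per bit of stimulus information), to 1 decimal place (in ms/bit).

185.4 ms/bit

Slope: b = (746 − 411) / (log₂ 7 − log₂ 2) = 335/1.8074 = 185.354 ms/bit.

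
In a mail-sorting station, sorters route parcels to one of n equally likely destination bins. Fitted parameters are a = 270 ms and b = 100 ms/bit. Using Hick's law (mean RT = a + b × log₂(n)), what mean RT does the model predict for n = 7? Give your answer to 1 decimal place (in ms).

log₂(7) = 2.8074 bits, so RT = 270 + 100 × 2.8074 ≈ 550.735 ms.

550.7 ms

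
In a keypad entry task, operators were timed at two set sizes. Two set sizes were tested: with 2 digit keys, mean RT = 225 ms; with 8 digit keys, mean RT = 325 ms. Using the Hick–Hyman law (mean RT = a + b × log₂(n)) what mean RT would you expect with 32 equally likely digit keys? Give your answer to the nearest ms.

With log₂ n on the abscissa the relation is linear; from the two conditions:
  b = (325 − 225) / (log₂ 8 − log₂ 2) = 100 / (3 − 1) = 50 ms/bit
  a = 225 − 50 × 1 = 175 ms
Then RT(32) = 175 + 50 × log₂ 32 = 175 + 50 × 5 ≈ 425.000 ms.

425 ms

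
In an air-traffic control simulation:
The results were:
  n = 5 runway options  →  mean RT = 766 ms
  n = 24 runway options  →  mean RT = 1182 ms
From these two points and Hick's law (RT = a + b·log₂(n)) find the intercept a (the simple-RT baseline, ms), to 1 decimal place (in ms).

b = (RT₂ − RT₁)/(log₂ n₂ − log₂ n₁) = (1182 − 766)/(4.5850 − 2.3219) = 183.824 ms/bit.
Intercept: a = 766 − 183.824·log₂(5) = 339.174 ms.

339.2 ms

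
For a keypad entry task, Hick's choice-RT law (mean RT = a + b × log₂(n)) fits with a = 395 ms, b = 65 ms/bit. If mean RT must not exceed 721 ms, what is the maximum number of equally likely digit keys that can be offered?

65·log₂ n ≤ 721 − 395 = 326, giving log₂ n ≤ 5.0154 and n ≤ 32.343. The largest whole number is 32.

32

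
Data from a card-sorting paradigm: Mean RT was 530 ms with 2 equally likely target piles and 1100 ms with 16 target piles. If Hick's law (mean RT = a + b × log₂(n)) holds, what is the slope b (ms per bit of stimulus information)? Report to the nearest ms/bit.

190 ms/bit

b = (RT₂ − RT₁)/(log₂ n₂ − log₂ n₁) = (1100 − 530)/(4 − 1) = 190 ms/bit.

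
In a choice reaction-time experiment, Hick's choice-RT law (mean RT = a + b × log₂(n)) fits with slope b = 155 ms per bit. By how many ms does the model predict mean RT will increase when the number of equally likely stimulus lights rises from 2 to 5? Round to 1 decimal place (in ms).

Only the slope matters, since a is common to both: ΔRT = b·log₂(n₂/n₁).
log₂(5) − log₂(2) = 2.3219 − 1 = 1.3219.
ΔRT = 155 × 1.3219 = 204.899 ms.

204.9 ms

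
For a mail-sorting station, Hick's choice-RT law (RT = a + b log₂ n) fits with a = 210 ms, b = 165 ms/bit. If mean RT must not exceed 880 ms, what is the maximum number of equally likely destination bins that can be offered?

Set 210 + 165·log₂ n ≤ 880 → log₂ n ≤ (880 − 210)/165 = 4.0606.
So n ≤ 2^4.0606 = 16.686; the largest integer n is 16.

16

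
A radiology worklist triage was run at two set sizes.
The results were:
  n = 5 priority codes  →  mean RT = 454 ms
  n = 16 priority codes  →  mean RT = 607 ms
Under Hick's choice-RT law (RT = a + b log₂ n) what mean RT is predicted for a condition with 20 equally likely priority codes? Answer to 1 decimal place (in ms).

Solve the two-equation system in a and b:
  b = (607 − 454) / (log₂ 16 − log₂ 5) = 153 / (4 − 2.3219) = 91.176 ms/bit
  a = 454 − 91.176 × 2.3219 = 242.296 ms
Then RT(20) = 242.296 + 91.176 × log₂ 20 = 242.296 + 91.176 × 4.3219 ≈ 636.352 ms.

636.4 ms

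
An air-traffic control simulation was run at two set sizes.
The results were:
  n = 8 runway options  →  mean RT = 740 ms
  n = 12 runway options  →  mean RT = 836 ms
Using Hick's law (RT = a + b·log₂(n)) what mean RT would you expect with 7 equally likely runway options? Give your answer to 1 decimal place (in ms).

708.4 ms

Fit slope and intercept:
  b = (836 − 740) / (log₂ 12 − log₂ 8) = 96 / (3.5850 − 3) = 164.113 ms/bit
  a = 740 − 164.113 × 3 = 247.661 ms
Then RT(7) = 247.661 + 164.113 × log₂ 7 = 247.661 + 164.113 × 2.8074 ≈ 708.384 ms.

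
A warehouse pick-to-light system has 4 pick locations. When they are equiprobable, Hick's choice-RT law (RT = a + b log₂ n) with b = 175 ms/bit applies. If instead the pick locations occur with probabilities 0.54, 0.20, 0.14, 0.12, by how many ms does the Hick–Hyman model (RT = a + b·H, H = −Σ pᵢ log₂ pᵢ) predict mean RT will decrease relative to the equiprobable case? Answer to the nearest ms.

The RT saving is b·ΔH. Equiprobable H₀ = log₂(4) = 2.0000 bits; with the given probabilities H = 1.7086 bits.
b·(H₀ − H) = 175 × (2.0000 − 1.7086) = 50.99 ms.

51 ms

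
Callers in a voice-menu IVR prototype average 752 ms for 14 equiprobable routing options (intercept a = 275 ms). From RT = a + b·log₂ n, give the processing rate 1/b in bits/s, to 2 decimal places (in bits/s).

7.98 bits/s

Choice component = 752 − 275 = 477 ms over log₂(14) = 3.8074 bits.
b = 477 / 3.8074 = 125.284 ms/bit, so 1/b = 7.982 bits/s.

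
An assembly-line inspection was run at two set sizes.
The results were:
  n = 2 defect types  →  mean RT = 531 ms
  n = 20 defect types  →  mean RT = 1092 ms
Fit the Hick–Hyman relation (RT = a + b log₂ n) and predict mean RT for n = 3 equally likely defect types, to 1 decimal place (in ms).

629.8 ms

Fit slope and intercept:
  b = (1092 − 531) / (log₂ 20 − log₂ 2) = 561 / (4.3219 − 1) = 168.878 ms/bit
  a = 531 − 168.878 × 1 = 362.122 ms
Then RT(3) = 362.122 + 168.878 × log₂ 3 = 362.122 + 168.878 × 1.5850 ≈ 629.787 ms.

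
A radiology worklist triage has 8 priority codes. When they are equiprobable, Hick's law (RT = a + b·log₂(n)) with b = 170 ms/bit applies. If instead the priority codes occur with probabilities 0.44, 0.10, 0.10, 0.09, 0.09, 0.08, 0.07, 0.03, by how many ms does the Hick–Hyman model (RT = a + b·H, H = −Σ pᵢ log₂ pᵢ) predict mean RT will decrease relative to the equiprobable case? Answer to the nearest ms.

The RT saving is b·ΔH. Equiprobable H₀ = log₂(8) = 3.0000 bits; with the given probabilities H = 2.5227 bits.
b·(H₀ − H) = 170 × (3.0000 − 2.5227) = 81.15 ms.

81 ms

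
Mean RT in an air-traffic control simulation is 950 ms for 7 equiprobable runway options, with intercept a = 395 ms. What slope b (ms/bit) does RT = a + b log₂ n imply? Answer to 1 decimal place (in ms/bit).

7 alternatives carry log₂ 7 = 2.8074 bits; the choice cost is 950 − 395 = 555 ms, so b = 555/2.8074 = 197.695 ms/bit.

197.7 ms/bit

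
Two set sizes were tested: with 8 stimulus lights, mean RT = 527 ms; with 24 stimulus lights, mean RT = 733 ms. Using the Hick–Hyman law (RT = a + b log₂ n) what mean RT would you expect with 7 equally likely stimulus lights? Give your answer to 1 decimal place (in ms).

Fit slope and intercept:
  b = (733 − 527) / (log₂ 24 − log₂ 8) = 206 / (4.5850 − 3) = 129.972 ms/bit
  a = 527 − 129.972 × 3 = 137.085 ms
Then RT(7) = 137.085 + 129.972 × log₂ 7 = 137.085 + 129.972 × 2.8074 ≈ 501.962 ms.

502.0 ms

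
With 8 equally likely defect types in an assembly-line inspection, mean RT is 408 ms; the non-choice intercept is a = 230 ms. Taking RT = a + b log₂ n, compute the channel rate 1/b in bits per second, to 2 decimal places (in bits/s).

Choice component = 408 − 230 = 178 ms over log₂(8) = 3 bits.
b = 178 / 3 = 59.333 ms/bit, so 1/b = 16.854 bits/s.

16.85 bits/s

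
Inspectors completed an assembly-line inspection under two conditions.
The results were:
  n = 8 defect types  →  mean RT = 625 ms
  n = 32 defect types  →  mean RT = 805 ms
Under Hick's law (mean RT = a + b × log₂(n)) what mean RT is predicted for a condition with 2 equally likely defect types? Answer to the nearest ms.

With log₂ n on the abscissa the relation is linear; from the two conditions:
  b = (805 − 625) / (log₂ 32 − log₂ 8) = 180 / (5 − 3) = 90 ms/bit
  a = 625 − 90 × 3 = 355 ms
Then RT(2) = 355 + 90 × log₂ 2 = 355 + 90 × 1 ≈ 445.000 ms.

445 ms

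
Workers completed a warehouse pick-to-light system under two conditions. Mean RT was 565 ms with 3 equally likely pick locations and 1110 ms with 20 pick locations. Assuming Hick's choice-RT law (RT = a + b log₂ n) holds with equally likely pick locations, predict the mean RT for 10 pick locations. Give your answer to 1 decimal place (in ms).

910.9 ms

With log₂ n on the abscissa the relation is linear; from the two conditions:
  b = (1110 − 565) / (log₂ 20 − log₂ 3) = 545 / (4.3219 − 1.5850) = 199.126 ms/bit
  a = 565 − 199.126 × 1.5850 = 249.393 ms
Then RT(10) = 249.393 + 199.126 × log₂ 10 = 249.393 + 199.126 × 3.3219 ≈ 910.874 ms.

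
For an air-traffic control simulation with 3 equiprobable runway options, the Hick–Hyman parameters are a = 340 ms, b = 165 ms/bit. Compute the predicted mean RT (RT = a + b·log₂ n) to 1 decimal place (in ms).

601.5 ms

log₂(3) = 1.5850 bits, so RT = 340 + 165 × 1.5850 ≈ 601.519 ms.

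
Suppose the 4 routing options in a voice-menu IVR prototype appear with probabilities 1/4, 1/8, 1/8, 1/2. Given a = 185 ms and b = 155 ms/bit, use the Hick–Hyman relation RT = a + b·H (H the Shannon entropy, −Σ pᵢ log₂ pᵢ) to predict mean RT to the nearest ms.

456 ms

Each term −pᵢ log₂ pᵢ: 0.25·2 + 0.125·3 + 0.125·3 + 0.5·1; summed, H = 1.750 bits.
Mean RT = a + bH = 185 + 155·1.750 = 456.25 ms.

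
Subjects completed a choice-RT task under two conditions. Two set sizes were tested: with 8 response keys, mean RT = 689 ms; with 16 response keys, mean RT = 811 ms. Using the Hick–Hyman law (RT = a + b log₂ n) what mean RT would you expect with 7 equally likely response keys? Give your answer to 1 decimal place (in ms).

With log₂ n on the abscissa the relation is linear; from the two conditions:
  b = (811 − 689) / (log₂ 16 − log₂ 8) = 122 / (4 − 3) = 122.000 ms/bit
  a = 689 − 122.000 × 3 = 323.000 ms
Then RT(7) = 323.000 + 122.000 × log₂ 7 = 323.000 + 122.000 × 2.8074 ≈ 665.497 ms.

665.5 ms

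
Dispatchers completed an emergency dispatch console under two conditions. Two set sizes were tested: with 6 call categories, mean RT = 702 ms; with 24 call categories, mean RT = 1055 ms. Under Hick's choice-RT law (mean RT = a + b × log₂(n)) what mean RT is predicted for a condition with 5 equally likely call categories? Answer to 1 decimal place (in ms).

655.6 ms

With log₂ n on the abscissa the relation is linear; from the two conditions:
  b = (1055 − 702) / (log₂ 24 − log₂ 6) = 353 / (4.5850 − 2.5850) = 176.500 ms/bit
  a = 702 − 176.500 × 2.5850 = 245.754 ms
Then RT(5) = 245.754 + 176.500 × log₂ 5 = 245.754 + 176.500 × 2.3219 ≈ 655.574 ms.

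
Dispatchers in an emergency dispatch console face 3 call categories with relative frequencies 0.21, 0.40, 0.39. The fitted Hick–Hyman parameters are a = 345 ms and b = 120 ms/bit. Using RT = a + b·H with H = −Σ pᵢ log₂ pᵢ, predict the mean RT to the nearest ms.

Entropy contributions −pᵢ log₂ pᵢ: 0.4728, 0.5288, 0.5298; sum H = 1.5314 bits.
RT = a + bH = 345 + 120·1.5314 = 528.77 ms.

529 ms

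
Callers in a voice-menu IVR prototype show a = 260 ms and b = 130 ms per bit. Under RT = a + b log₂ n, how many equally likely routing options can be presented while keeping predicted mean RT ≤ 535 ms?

Information budget: (535 − 260)/130 = 2.1154 bits, so n ≤ 2^2.1154 = 4.333 → at most 4.

4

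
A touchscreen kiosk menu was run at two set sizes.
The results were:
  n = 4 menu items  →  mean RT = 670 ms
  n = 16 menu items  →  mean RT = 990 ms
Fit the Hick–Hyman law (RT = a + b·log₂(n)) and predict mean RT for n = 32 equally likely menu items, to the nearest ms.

1150 ms

With log₂ n on the abscissa the relation is linear; from the two conditions:
  b = (990 − 670) / (log₂ 16 − log₂ 4) = 320 / (4 − 2) = 160 ms/bit
  a = 670 − 160 × 2 = 350 ms
Then RT(32) = 350 + 160 × log₂ 32 = 350 + 160 × 5 ≈ 1150.000 ms.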